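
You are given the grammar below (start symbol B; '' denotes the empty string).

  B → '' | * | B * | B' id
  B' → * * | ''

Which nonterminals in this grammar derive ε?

{ B, B' }

Directly nullable (have an ''-production): B, B'.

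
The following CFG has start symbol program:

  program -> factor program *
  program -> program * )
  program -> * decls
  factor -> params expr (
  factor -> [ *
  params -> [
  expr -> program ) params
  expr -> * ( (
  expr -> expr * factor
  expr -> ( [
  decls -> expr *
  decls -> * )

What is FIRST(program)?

From program -> factor program *: add FIRST(factor) = { [ }.
From program -> program * ): add FIRST(program) = { *, [ }.
program -> * decls contributes {*}.
Union: FIRST(program) = { *, [ }.

{ *, [ }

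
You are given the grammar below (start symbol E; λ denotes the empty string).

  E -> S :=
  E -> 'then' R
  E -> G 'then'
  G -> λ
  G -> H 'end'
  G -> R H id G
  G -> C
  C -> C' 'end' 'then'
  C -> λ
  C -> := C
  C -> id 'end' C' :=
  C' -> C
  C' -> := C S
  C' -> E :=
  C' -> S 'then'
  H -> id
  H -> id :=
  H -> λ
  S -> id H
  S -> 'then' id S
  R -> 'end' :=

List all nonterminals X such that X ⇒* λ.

{ C, C', G, H }

Directly nullable (have an λ-production): G, C, H.
C' -> C with every symbol nullable, so C' is nullable.
No other nonterminal has a production whose RHS symbols are all nullable.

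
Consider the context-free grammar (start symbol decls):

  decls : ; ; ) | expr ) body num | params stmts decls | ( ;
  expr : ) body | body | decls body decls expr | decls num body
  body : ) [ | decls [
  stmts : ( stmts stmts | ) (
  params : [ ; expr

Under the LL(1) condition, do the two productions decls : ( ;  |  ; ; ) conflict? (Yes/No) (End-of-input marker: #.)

No

FIRST(( ;) = { ( } and FIRST(; ; )) = { ; }.
The FIRST sets are disjoint and neither alternative is nullable — no conflict.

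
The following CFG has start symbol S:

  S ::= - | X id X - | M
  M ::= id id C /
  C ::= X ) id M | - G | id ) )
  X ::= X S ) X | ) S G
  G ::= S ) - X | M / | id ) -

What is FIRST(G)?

From G ::= S ) - X: add FIRST(S) = { ), -, id }.
From G ::= M /: add FIRST(M) = { id }.
G ::= id ) - contributes {id}.
Union: FIRST(G) = { ), -, id }.

{ ), -, id }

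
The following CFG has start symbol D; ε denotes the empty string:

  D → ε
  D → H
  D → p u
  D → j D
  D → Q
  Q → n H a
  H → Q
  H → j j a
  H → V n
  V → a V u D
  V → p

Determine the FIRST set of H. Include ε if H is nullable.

{ a, j, n, p }

From H → Q: add FIRST(Q) = { n }.
H → j j a contributes {j}.
From H → V n: add FIRST(V) = { a, p }.
Union: FIRST(H) = { a, j, n, p }.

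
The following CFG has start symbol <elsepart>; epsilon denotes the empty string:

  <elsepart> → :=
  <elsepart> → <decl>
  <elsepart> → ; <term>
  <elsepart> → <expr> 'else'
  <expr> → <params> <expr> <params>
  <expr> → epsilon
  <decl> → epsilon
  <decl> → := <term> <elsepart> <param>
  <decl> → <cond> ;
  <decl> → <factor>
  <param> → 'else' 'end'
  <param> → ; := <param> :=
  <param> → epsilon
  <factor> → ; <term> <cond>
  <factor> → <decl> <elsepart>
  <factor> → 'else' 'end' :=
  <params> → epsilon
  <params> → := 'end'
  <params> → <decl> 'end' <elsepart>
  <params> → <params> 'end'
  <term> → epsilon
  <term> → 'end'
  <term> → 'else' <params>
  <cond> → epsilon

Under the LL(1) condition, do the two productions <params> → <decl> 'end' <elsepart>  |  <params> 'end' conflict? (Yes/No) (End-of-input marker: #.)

FIRST(<decl> 'end' <elsepart>) = { 'else', 'end', :=, ; } and FIRST(<params> 'end') = { 'else', 'end', :=, ; }.
Both contain 'else', so the two alternatives are not disjoint — LL(1) conflict.

Yes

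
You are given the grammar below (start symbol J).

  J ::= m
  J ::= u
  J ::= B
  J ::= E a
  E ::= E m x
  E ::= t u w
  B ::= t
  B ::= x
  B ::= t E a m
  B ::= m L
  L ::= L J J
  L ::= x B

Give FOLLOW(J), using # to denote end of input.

{ #, m, t, u, x }

J is the start symbol, so # ∈ FOLLOW(J).
In L ::= L J J: add FIRST(J) = { m, t, u, x }.
In L ::= L J J: J is at the end, add FOLLOW(L) = { #, m, t, u, x }.
Union: FOLLOW(J) = { #, m, t, u, x }.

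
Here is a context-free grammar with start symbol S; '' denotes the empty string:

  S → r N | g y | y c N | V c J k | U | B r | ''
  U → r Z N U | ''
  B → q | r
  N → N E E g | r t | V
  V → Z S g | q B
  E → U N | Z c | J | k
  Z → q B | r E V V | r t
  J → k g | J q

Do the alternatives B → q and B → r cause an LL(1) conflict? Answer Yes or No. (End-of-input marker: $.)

No

FIRST(q) = { q } and FIRST(r) = { r }.
The FIRST sets are disjoint and neither alternative is nullable — no conflict.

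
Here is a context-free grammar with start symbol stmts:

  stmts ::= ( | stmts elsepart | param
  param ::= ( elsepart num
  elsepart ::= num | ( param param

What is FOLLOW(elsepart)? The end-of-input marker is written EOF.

{ EOF, (, num }

In stmts ::= stmts elsepart: elsepart is at the end, add FOLLOW(stmts) = { EOF, (, num }.
In param ::= ( elsepart num: add FIRST(num) = { num }.
Union: FOLLOW(elsepart) = { EOF, (, num }.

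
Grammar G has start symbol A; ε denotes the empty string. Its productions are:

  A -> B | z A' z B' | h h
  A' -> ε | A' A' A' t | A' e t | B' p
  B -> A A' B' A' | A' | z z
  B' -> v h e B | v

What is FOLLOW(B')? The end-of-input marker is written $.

In A -> z A' z B': B' is at the end, add FOLLOW(A) = { $, e, t, v }.
In A' -> B' p: add FIRST(p) = { p }.
In B -> A A' B' A': add FIRST(A')\{ε} = { e, t, v }.
  Since A' is nullable, also add FOLLOW(B) = { $, e, p, t, v }.
Union: FOLLOW(B') = { $, e, p, t, v }.

{ $, e, p, t, v }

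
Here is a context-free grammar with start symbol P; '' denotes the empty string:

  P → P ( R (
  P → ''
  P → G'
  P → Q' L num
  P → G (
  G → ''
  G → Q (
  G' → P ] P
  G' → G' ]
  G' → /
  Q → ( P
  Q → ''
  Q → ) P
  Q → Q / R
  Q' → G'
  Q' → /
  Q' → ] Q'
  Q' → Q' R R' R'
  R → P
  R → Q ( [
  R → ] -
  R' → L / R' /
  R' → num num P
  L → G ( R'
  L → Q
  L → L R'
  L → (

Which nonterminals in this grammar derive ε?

{ G, L, P, Q, R }

Directly nullable (have an ''-production): P, G, Q.
L → Q with every symbol nullable, so L is nullable.
R → P with every symbol nullable, so R is nullable.
No other nonterminal has a production whose RHS symbols are all nullable.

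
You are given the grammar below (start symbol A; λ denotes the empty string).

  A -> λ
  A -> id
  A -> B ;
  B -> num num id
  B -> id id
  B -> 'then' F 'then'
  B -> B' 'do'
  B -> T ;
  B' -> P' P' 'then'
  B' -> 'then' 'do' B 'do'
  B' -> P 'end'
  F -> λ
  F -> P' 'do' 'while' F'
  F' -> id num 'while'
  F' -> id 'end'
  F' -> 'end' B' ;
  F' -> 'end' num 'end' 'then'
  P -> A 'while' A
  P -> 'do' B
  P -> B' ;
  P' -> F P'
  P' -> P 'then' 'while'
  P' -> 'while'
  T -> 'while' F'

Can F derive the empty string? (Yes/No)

F has an λ-production, so F ⇒ λ.

Yes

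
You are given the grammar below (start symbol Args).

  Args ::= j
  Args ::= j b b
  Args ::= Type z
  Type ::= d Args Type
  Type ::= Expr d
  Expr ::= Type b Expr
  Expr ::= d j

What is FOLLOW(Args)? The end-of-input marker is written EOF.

{ EOF, d }

Args is the start symbol, so EOF ∈ FOLLOW(Args).
In Type ::= d Args Type: add FIRST(Type) = { d }.
Union: FOLLOW(Args) = { EOF, d }.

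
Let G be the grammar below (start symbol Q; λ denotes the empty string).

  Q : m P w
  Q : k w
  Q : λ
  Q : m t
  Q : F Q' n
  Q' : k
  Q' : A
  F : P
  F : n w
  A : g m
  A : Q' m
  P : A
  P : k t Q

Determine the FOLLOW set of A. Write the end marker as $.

{ g, k, m, n, w }

In Q' : A: A is at the end, add FOLLOW(Q') = { m, n }.
In P : A: A is at the end, add FOLLOW(P) = { g, k, w }.
Union: FOLLOW(A) = { g, k, m, n, w }.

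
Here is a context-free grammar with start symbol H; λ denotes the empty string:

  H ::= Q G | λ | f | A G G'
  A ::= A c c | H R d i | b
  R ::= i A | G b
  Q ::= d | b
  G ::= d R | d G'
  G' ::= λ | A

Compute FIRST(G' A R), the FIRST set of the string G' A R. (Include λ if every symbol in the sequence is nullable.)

{ b, d, f, i }

Add FIRST(G')\{λ} = { b, d, f, i }; G' is nullable, continue.
Add FIRST(A) = { b, d, f, i }; A is not nullable, stop.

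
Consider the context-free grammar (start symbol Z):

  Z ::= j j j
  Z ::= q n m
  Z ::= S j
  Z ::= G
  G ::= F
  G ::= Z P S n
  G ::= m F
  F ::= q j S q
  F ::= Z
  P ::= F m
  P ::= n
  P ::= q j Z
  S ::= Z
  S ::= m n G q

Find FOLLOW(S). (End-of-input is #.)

In Z ::= S j: add FIRST(j) = { j }.
In G ::= Z P S n: add FIRST(n) = { n }.
In F ::= q j S q: add FIRST(q) = { q }.
Union: FOLLOW(S) = { j, n, q }.

{ j, n, q }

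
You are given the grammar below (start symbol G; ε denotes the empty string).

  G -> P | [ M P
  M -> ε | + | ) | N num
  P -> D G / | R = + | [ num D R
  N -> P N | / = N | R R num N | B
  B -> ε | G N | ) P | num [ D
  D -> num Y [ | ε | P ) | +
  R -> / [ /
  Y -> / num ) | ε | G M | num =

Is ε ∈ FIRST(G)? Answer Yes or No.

Nullable nonterminals: B, D, M, N, Y.
No production of G has an RHS whose symbols are all nullable, so G is not nullable.

No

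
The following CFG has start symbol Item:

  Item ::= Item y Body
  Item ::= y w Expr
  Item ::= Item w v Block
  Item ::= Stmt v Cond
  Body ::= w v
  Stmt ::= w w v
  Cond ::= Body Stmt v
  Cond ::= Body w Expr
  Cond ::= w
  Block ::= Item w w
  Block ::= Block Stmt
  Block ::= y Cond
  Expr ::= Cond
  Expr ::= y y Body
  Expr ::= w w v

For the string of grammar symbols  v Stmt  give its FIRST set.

{ v }

v is a terminal; add {v} and stop.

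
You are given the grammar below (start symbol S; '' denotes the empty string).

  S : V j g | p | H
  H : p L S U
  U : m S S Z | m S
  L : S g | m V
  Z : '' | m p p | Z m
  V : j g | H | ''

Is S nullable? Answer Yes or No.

Nullable nonterminals: V, Z.
No production of S has an RHS whose symbols are all nullable, so S is not nullable.

No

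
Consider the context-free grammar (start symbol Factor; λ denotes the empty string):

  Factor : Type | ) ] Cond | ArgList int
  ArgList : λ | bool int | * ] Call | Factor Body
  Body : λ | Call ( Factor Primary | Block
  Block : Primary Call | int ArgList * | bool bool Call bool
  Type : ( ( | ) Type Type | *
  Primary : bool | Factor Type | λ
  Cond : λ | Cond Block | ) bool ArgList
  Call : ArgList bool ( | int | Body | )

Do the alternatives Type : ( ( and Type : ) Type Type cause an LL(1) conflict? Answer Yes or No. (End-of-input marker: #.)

FIRST(( () = { ( } and FIRST() Type Type) = { ) }.
The FIRST sets are disjoint and neither alternative is nullable — no conflict.

No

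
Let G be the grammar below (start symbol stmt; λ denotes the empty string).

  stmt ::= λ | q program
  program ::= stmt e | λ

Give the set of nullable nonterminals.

{ program, stmt }

Directly nullable (have an λ-production): stmt, program.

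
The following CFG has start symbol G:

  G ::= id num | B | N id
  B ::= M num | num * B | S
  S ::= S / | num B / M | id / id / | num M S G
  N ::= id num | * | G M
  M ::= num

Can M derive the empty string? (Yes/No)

No nonterminal in this grammar is nullable.
No production of M has an RHS whose symbols are all nullable, so M is not nullable.

No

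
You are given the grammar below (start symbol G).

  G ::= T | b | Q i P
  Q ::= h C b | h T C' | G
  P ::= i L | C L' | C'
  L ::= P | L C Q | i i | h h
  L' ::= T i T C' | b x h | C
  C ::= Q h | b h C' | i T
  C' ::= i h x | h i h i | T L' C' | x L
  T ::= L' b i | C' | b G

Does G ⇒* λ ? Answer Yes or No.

No nonterminal in this grammar is nullable.
No production of G has an RHS whose symbols are all nullable, so G is not nullable.

No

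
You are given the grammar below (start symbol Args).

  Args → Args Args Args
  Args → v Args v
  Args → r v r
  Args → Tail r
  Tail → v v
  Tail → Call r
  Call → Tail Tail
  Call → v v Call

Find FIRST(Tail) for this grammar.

Tail → v v contributes {v}.
From Tail → Call r: add FIRST(Call) = { v }.
Union: FIRST(Tail) = { v }.

{ v }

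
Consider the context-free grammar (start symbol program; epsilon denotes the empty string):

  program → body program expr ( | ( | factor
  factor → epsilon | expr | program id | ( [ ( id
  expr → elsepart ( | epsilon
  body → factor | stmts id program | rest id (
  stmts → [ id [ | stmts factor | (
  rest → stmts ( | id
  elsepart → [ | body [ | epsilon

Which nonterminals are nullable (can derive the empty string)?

{ body, elsepart, expr, factor, program }

Directly nullable (have an epsilon-production): factor, expr, elsepart.
program → factor with every symbol nullable, so program is nullable.
body → factor with every symbol nullable, so body is nullable.
No other nonterminal has a production whose RHS symbols are all nullable.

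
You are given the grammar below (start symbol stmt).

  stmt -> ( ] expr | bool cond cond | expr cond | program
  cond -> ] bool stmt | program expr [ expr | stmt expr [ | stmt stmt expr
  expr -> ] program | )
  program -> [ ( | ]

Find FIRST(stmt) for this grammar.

stmt -> ( ] expr contributes {(}.
stmt -> bool cond cond contributes {bool}.
From stmt -> expr cond: add FIRST(expr) = { ), ] }.
From stmt -> program: add FIRST(program) = { [, ] }.
Union: FIRST(stmt) = { (, ), [, ], bool }.

{ (, ), [, ], bool }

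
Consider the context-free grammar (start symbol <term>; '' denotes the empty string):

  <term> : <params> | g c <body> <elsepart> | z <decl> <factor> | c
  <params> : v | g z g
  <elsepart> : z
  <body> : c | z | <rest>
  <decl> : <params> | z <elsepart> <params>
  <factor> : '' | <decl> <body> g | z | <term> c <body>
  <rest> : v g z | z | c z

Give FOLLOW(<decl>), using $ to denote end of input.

In <term> : z <decl> <factor>: add FIRST(<factor>)\{''} = { c, g, v, z }.
  Since <factor> is nullable, also add FOLLOW(<term>) = { $, c }.
In <factor> : <decl> <body> g: add FIRST(<body> g) = { c, v, z }.
Union: FOLLOW(<decl>) = { $, c, g, v, z }.

{ $, c, g, v, z }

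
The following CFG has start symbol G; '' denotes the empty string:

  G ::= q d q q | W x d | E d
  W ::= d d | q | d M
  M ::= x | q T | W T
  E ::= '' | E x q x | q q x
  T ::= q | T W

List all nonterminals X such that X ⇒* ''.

{ E }

Directly nullable (have an ''-production): E.
No other nonterminal has a production whose RHS symbols are all nullable.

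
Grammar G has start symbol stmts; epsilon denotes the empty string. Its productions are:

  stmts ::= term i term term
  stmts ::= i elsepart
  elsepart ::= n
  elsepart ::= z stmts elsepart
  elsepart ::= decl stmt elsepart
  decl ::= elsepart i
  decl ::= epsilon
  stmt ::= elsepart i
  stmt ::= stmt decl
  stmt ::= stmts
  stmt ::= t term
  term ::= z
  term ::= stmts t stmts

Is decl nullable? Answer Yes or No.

decl has an epsilon-production, so decl ⇒ epsilon.

Yes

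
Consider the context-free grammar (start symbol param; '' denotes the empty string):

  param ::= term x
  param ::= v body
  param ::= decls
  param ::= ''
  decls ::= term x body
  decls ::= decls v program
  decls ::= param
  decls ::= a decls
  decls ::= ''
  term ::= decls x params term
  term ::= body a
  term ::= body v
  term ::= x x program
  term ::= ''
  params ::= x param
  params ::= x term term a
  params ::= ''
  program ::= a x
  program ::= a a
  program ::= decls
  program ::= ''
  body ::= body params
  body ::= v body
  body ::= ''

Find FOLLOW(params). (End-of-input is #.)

In term ::= decls x params term: add FIRST(term)\{''} = { a, v, x }.
  Since term is nullable, also add FOLLOW(term) = { a, v, x }.
In body ::= body params: params is at the end, add FOLLOW(body) = { #, a, v, x }.
Union: FOLLOW(params) = { #, a, v, x }.

{ #, a, v, x }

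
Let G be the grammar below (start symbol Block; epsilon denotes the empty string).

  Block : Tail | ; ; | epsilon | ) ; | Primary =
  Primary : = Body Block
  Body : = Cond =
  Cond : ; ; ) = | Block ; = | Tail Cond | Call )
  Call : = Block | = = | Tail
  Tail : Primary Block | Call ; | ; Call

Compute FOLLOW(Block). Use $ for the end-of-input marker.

{ $, ), ;, = }

Block is the start symbol, so $ ∈ FOLLOW(Block).
In Primary : = Body Block: Block is at the end, add FOLLOW(Primary) = { $, ), ;, = }.
In Cond : Block ; =: add FIRST(; =) = { ; }.
In Call : = Block: Block is at the end, add FOLLOW(Call) = { $, ), ;, = }.
In Tail : Primary Block: Block is at the end, add FOLLOW(Tail) = { $, ), ;, = }.
Union: FOLLOW(Block) = { $, ), ;, = }.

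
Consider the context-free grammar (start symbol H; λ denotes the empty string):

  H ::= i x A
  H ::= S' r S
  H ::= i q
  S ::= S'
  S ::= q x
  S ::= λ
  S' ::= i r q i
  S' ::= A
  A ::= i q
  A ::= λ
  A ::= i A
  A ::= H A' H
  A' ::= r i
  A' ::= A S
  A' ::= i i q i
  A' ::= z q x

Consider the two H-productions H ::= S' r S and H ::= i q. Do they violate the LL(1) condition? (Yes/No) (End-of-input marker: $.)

Yes

FIRST(S' r S) = { i, r } and FIRST(i q) = { i }.
Both contain i, so the two alternatives are not disjoint — LL(1) conflict.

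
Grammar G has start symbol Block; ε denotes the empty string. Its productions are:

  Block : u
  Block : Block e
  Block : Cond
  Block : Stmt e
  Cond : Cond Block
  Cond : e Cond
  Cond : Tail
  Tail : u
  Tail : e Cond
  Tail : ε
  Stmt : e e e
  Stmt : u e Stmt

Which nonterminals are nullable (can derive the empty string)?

Directly nullable (have an ε-production): Tail.
Cond : Cond Block with every symbol nullable, so Cond is nullable.
Block : Cond with every symbol nullable, so Block is nullable.
No other nonterminal has a production whose RHS symbols are all nullable.

{ Block, Cond, Tail }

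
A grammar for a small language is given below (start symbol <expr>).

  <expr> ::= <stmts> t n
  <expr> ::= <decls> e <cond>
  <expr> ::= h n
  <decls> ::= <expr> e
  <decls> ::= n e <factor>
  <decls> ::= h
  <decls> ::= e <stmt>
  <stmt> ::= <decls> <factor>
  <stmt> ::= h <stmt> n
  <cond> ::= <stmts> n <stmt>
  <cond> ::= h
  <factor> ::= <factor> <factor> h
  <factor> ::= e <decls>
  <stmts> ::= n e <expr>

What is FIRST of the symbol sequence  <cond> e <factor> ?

Add FIRST(<cond>) = { h, n }; <cond> is not nullable, stop.

{ h, n }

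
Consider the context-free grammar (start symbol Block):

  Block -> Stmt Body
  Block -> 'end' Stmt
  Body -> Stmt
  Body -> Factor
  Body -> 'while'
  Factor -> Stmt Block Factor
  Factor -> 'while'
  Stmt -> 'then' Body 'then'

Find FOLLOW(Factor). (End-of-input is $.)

{ $, 'then', 'while' }

In Body -> Factor: Factor is at the end, add FOLLOW(Body) = { $, 'then', 'while' }.
In Factor -> Stmt Block Factor: Factor is at the end, add FOLLOW(Factor) = { $, 'then', 'while' }.
Union: FOLLOW(Factor) = { $, 'then', 'while' }.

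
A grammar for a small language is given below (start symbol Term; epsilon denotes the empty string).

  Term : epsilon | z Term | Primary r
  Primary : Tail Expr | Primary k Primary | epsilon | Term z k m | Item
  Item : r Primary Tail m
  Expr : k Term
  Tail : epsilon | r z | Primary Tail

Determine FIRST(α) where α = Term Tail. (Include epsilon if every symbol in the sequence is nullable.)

Add FIRST(Term)\{epsilon} = { k, r, z }; Term is nullable, continue.
Add FIRST(Tail)\{epsilon} = { k, r, z }; Tail is nullable, continue.
Every symbol is nullable, so include epsilon.

{ k, r, z, epsilon }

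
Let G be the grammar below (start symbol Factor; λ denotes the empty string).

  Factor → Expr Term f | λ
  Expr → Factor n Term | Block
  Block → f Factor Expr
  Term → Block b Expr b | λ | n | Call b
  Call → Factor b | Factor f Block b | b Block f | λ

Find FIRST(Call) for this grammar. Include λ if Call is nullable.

{ b, f, n, λ }

From Call → Factor b: Factor nullable, take FIRST(Factor) ∪ {b} = { b, f, n }.
From Call → Factor f Block b: Factor nullable, take FIRST(Factor) ∪ {f} = { f, n }.
Call → b Block f contributes {b}.
Call → λ contributes λ.
Union: FIRST(Call) = { b, f, n, λ }.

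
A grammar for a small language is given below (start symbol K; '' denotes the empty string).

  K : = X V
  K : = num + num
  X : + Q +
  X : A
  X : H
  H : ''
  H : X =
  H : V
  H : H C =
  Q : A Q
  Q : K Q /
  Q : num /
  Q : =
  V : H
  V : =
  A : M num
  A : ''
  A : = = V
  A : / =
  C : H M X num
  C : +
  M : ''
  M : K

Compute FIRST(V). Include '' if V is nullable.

{ +, /, =, num, '' }

From V : H: add FIRST(H) = { +, /, =, num, '' } (including '' since H is nullable).
V : = contributes {=}.
Union: FIRST(V) = { +, /, =, num, '' }.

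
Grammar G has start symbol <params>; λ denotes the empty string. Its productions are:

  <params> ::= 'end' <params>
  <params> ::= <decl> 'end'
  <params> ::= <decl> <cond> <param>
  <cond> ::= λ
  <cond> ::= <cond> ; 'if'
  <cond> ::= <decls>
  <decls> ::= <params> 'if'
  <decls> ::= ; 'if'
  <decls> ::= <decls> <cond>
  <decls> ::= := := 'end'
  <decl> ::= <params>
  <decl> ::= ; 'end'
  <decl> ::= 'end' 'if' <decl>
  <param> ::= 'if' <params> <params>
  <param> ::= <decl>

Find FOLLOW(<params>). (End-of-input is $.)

{ $, 'end', 'if', :=, ; }

<params> is the start symbol, so $ ∈ FOLLOW(<params>).
In <params> ::= 'end' <params>: <params> is at the end, add FOLLOW(<params>) = { $, 'end', 'if', :=, ; }.
In <decls> ::= <params> 'if': add FIRST('if') = { 'if' }.
In <decl> ::= <params>: <params> is at the end, add FOLLOW(<decl>) = { $, 'end', 'if', :=, ; }.
In <param> ::= 'if' <params> <params>: add FIRST(<params>) = { 'end', ; }.
In <param> ::= 'if' <params> <params>: <params> is at the end, add FOLLOW(<param>) = { $, 'end', 'if', :=, ; }.
Union: FOLLOW(<params>) = { $, 'end', 'if', :=, ; }.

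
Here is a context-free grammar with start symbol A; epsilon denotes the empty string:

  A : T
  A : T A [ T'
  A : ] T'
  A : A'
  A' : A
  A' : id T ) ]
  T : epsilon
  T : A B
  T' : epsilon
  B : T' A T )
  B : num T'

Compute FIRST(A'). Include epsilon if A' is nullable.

{ ), [, ], id, num, epsilon }

From A' : A: add FIRST(A) = { ), [, ], id, num, epsilon } (including epsilon since A is nullable).
A' : id T ) ] contributes {id}.
Union: FIRST(A') = { ), [, ], id, num, epsilon }.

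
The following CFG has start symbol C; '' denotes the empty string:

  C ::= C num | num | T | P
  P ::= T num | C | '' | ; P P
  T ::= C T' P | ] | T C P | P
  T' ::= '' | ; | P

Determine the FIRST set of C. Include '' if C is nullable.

{ ;, ], num, '' }

From C ::= C num: C nullable, take FIRST(C) ∪ {num} = { ;, ], num }.
C ::= num contributes {num}.
From C ::= T: add FIRST(T) = { ;, ], num, '' } (including '' since T is nullable).
From C ::= P: add FIRST(P) = { ;, ], num, '' } (including '' since P is nullable).
Union: FIRST(C) = { ;, ], num, '' }.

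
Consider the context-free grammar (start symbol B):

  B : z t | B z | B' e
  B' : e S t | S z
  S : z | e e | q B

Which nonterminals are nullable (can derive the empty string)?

No nonterminal has an empty production or an RHS whose symbols are all nullable.

{ } (none)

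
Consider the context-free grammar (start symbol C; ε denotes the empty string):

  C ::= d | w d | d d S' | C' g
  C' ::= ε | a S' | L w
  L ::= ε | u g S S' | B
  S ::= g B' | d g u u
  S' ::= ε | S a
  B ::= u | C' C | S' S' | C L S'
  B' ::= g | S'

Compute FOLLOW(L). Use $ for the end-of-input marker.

In C' ::= L w: add FIRST(w) = { w }.
In B ::= C L S': add FIRST(S')\{ε} = { d, g }.
  Since S' is nullable, also add FOLLOW(B) = { d, g, w }.
Union: FOLLOW(L) = { d, g, w }.

{ d, g, w }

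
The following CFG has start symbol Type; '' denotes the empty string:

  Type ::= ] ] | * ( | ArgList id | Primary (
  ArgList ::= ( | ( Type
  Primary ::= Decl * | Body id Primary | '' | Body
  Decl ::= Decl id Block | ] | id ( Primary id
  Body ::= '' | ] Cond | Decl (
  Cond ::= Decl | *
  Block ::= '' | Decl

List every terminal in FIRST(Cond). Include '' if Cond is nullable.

{ *, ], id }

From Cond ::= Decl: add FIRST(Decl) = { ], id }.
Cond ::= * contributes {*}.
Union: FIRST(Cond) = { *, ], id }.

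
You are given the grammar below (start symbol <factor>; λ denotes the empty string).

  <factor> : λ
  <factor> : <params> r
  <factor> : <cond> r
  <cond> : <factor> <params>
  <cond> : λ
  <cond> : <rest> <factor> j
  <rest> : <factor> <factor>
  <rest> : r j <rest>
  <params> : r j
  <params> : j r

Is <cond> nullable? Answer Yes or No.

<cond> has an λ-production, so <cond> ⇒ λ.

Yes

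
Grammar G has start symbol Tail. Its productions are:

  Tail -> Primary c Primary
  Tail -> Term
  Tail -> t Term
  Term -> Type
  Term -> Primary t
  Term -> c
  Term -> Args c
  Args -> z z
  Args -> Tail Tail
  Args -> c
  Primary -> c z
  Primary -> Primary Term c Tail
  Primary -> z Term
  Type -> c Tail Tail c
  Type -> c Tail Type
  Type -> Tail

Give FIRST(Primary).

{ c, z }

Primary -> c z contributes {c}.
From Primary -> Primary Term c Tail: add FIRST(Primary) = { c, z }.
Primary -> z Term contributes {z}.
Union: FIRST(Primary) = { c, z }.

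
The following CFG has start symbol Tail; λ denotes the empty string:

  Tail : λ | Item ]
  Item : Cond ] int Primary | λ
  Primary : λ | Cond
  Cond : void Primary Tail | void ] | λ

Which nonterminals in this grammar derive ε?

Directly nullable (have an λ-production): Tail, Item, Primary, Cond.

{ Cond, Item, Primary, Tail }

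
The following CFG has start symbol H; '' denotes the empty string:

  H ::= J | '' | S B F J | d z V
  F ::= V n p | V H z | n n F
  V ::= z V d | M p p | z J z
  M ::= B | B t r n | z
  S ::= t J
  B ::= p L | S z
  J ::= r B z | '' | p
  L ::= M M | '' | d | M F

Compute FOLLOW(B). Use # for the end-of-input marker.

In H ::= S B F J: add FIRST(F J) = { n, p, t, z }.
In M ::= B: B is at the end, add FOLLOW(M) = { n, p, t, z }.
In M ::= B t r n: add FIRST(t r n) = { t }.
In J ::= r B z: add FIRST(z) = { z }.
Union: FOLLOW(B) = { n, p, t, z }.

{ n, p, t, z }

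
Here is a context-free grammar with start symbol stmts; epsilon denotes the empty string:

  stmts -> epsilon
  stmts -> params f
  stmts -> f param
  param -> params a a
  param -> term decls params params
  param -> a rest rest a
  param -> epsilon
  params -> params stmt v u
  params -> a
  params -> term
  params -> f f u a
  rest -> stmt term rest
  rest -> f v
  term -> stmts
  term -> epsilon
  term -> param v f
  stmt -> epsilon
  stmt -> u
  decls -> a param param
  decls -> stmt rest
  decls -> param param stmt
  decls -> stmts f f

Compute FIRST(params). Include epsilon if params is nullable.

From params -> params stmt v u: params, stmt nullable, take FIRST(params) ∪ FIRST(stmt) ∪ {v} = { a, f, u, v }.
params -> a contributes {a}.
From params -> term: add FIRST(term) = { a, f, u, v, epsilon } (including epsilon since term is nullable).
params -> f f u a contributes {f}.
Union: FIRST(params) = { a, f, u, v, epsilon }.

{ a, f, u, v, epsilon }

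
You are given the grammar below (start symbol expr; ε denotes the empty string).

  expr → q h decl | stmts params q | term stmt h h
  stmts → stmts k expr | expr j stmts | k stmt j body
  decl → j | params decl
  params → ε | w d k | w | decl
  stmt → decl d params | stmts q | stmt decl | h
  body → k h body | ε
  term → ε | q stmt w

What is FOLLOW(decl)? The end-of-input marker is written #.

In expr → q h decl: decl is at the end, add FOLLOW(expr) = { #, j, k, q, w }.
In decl → params decl: decl is at the end, add FOLLOW(decl) = { #, d, h, j, k, q, w }.
In params → decl: decl is at the end, add FOLLOW(params) = { h, j, q, w }.
In stmt → decl d params: add FIRST(d params) = { d }.
In stmt → stmt decl: decl is at the end, add FOLLOW(stmt) = { h, j, w }.
Union: FOLLOW(decl) = { #, d, h, j, k, q, w }.

{ #, d, h, j, k, q, w }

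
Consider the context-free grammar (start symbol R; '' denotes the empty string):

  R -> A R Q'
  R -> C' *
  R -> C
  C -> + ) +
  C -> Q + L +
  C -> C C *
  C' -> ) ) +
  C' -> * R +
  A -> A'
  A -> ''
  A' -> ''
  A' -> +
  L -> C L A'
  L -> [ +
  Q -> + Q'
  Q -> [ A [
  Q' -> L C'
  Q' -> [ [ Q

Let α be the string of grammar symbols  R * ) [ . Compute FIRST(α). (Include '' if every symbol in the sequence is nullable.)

Add FIRST(R) = { ), *, +, [ }; R is not nullable, stop.

{ ), *, +, [ }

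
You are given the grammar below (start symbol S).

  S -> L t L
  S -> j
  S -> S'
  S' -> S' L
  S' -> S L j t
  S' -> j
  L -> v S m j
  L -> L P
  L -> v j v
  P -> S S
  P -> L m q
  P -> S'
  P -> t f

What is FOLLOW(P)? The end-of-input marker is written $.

{ $, j, m, t, v }

In L -> L P: P is at the end, add FOLLOW(L) = { $, j, m, t, v }.
Union: FOLLOW(P) = { $, j, m, t, v }.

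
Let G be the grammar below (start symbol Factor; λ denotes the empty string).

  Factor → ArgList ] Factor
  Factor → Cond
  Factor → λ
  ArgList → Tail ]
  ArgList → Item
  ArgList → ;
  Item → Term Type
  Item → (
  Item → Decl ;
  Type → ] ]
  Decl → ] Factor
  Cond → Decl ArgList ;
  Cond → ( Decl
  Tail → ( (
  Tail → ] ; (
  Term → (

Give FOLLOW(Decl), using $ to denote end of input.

In Item → Decl ;: add FIRST(;) = { ; }.
In Cond → Decl ArgList ;: add FIRST(ArgList ;) = { (, ;, ] }.
In Cond → ( Decl: Decl is at the end, add FOLLOW(Cond) = { $, (, ;, ] }.
Union: FOLLOW(Decl) = { $, (, ;, ] }.

{ $, (, ;, ] }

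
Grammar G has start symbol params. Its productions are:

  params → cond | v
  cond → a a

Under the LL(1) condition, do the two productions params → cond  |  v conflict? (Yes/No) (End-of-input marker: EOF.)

No

FIRST(cond) = { a } and FIRST(v) = { v }.
The FIRST sets are disjoint and neither alternative is nullable — no conflict.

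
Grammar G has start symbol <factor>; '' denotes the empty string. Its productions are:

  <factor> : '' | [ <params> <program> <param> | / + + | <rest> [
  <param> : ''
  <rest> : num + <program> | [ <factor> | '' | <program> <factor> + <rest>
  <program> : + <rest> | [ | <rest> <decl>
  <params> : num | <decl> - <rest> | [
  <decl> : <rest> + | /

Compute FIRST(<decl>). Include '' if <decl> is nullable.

{ +, /, [, num }

From <decl> : <rest> +: <rest> nullable, take FIRST(<rest>) ∪ {+} = { +, /, [, num }.
<decl> : / contributes {/}.
Union: FIRST(<decl>) = { +, /, [, num }.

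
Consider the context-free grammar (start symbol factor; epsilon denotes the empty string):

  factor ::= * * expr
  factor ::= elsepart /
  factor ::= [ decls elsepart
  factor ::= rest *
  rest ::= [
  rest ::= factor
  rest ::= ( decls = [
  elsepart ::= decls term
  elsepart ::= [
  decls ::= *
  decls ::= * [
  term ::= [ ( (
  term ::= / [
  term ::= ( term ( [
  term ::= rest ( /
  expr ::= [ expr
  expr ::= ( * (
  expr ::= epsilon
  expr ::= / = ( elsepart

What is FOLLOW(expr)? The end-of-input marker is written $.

{ $, (, * }

In factor ::= * * expr: expr is at the end, add FOLLOW(factor) = { $, (, * }.
In expr ::= [ expr: expr is at the end, add FOLLOW(expr) = { $, (, * }.
Union: FOLLOW(expr) = { $, (, * }.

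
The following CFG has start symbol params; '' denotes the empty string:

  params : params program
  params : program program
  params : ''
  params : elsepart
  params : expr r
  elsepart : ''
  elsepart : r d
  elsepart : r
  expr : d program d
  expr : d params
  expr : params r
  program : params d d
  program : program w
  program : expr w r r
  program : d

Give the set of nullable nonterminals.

{ elsepart, params }

Directly nullable (have an ''-production): params, elsepart.
No other nonterminal has a production whose RHS symbols are all nullable.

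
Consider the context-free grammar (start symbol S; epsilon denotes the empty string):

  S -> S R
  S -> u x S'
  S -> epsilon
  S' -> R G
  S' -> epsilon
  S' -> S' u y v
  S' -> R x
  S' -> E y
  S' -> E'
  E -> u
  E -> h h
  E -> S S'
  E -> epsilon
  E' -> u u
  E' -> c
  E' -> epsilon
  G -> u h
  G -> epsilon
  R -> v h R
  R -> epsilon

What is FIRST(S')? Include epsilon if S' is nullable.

{ c, h, u, v, x, y, epsilon }

From S' -> R G: R, G nullable, take FIRST(R) ∪ FIRST(G) = { u, v }; also epsilon since the whole RHS is nullable.
S' -> epsilon contributes epsilon.
From S' -> S' u y v: S' nullable, take FIRST(S') ∪ {u} = { c, h, u, v, x, y }.
From S' -> R x: R nullable, take FIRST(R) ∪ {x} = { v, x }.
From S' -> E y: E nullable, take FIRST(E) ∪ {y} = { c, h, u, v, x, y }.
From S' -> E': add FIRST(E') = { c, u, epsilon } (including epsilon since E' is nullable).
Union: FIRST(S') = { c, h, u, v, x, y, epsilon }.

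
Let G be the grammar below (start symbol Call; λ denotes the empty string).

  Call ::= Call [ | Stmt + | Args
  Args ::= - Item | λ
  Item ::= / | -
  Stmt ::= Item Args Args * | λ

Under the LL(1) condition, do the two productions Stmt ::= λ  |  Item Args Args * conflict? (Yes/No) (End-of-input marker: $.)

FIRST(λ) = { λ } and FIRST(Item Args Args *) = { -, / }.
The first is nullable but FOLLOW(Stmt) = { + } is disjoint from FIRST of the second.

No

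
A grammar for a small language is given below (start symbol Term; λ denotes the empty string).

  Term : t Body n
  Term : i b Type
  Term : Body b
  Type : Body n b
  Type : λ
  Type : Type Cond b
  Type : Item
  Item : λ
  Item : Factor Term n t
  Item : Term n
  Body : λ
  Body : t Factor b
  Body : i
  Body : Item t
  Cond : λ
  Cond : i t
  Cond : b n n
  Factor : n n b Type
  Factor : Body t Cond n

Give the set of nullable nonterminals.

{ Body, Cond, Item, Type }

Directly nullable (have an λ-production): Type, Item, Body, Cond.
No other nonterminal has a production whose RHS symbols are all nullable.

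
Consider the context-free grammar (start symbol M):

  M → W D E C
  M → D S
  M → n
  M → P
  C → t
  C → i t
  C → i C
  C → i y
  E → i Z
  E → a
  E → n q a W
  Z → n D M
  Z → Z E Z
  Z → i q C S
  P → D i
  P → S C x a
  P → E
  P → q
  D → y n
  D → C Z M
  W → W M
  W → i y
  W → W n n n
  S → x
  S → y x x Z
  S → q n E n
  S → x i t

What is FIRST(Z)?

{ i, n }

Z → n D M contributes {n}.
From Z → Z E Z: add FIRST(Z) = { i, n }.
Z → i q C S contributes {i}.
Union: FIRST(Z) = { i, n }.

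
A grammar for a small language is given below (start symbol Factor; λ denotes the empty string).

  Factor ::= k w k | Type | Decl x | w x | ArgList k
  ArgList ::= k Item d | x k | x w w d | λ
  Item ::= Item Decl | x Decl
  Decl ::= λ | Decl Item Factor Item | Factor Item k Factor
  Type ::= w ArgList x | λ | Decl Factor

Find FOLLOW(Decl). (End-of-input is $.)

{ $, d, k, w, x }

In Factor ::= Decl x: add FIRST(x) = { x }.
In Item ::= Item Decl: Decl is at the end, add FOLLOW(Item) = { $, d, k, w, x }.
In Item ::= x Decl: Decl is at the end, add FOLLOW(Item) = { $, d, k, w, x }.
In Decl ::= Decl Item Factor Item: add FIRST(Item Factor Item) = { x }.
In Type ::= Decl Factor: add FIRST(Factor)\{λ} = { k, w, x }.
  Since Factor is nullable, also add FOLLOW(Type) = { $, d, k, w, x }.
Union: FOLLOW(Decl) = { $, d, k, w, x }.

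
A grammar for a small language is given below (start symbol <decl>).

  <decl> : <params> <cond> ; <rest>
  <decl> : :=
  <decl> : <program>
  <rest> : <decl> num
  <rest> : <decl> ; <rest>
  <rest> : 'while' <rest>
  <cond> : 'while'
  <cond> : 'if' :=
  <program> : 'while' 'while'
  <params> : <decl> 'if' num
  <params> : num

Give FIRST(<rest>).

{ 'while', :=, num }

From <rest> : <decl> num: add FIRST(<decl>) = { 'while', :=, num }.
From <rest> : <decl> ; <rest>: add FIRST(<decl>) = { 'while', :=, num }.
<rest> : 'while' <rest> contributes {'while'}.
Union: FIRST(<rest>) = { 'while', :=, num }.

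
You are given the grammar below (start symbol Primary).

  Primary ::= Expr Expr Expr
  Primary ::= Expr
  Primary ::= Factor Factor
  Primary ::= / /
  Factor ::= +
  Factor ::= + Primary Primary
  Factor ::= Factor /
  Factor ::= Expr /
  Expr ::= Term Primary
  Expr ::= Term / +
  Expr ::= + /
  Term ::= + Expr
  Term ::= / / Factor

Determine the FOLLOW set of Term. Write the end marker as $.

In Expr ::= Term Primary: add FIRST(Primary) = { +, / }.
In Expr ::= Term / +: add FIRST(/ +) = { / }.
Union: FOLLOW(Term) = { +, / }.

{ +, / }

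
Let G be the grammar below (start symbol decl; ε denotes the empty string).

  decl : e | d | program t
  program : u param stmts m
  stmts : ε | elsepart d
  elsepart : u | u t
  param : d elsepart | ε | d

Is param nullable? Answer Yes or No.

Yes

param has an ε-production, so param ⇒ ε.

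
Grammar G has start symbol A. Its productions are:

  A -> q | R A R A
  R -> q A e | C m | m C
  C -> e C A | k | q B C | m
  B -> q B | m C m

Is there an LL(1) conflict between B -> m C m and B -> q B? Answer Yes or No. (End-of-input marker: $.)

No

FIRST(m C m) = { m } and FIRST(q B) = { q }.
The FIRST sets are disjoint and neither alternative is nullable — no conflict.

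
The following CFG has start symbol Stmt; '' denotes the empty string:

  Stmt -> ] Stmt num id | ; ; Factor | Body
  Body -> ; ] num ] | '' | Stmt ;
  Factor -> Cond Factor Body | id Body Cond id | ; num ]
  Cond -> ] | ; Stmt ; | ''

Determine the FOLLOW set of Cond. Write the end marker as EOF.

In Factor -> Cond Factor Body: add FIRST(Factor Body) = { ;, ], id }.
In Factor -> id Body Cond id: add FIRST(id) = { id }.
Union: FOLLOW(Cond) = { ;, ], id }.

{ ;, ], id }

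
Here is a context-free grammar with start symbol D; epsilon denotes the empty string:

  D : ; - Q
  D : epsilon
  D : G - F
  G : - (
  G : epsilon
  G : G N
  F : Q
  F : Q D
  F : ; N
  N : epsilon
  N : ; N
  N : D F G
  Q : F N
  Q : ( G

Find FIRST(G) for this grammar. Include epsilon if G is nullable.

{ (, -, ;, epsilon }

G : - ( contributes {-}.
G : epsilon contributes epsilon.
From G : G N: G, N nullable, take FIRST(G) ∪ FIRST(N) = { (, -, ; }; also epsilon since the whole RHS is nullable.
Union: FIRST(G) = { (, -, ;, epsilon }.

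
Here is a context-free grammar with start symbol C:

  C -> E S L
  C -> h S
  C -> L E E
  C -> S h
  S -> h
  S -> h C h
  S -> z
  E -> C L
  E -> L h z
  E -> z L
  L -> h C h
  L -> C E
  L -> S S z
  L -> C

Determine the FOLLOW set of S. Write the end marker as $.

{ $, h, z }

In C -> E S L: add FIRST(L) = { h, z }.
In C -> h S: S is at the end, add FOLLOW(C) = { $, h, z }.
In C -> S h: add FIRST(h) = { h }.
In L -> S S z: add FIRST(S z) = { h, z }.
In L -> S S z: add FIRST(z) = { z }.
Union: FOLLOW(S) = { $, h, z }.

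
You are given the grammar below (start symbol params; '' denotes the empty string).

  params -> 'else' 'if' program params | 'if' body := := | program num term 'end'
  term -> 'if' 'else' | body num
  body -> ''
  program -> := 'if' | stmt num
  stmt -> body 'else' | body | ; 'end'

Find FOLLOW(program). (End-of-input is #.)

{ 'else', 'if', :=, ;, num }

In params -> 'else' 'if' program params: add FIRST(params) = { 'else', 'if', :=, ;, num }.
In params -> program num term 'end': add FIRST(num term 'end') = { num }.
Union: FOLLOW(program) = { 'else', 'if', :=, ;, num }.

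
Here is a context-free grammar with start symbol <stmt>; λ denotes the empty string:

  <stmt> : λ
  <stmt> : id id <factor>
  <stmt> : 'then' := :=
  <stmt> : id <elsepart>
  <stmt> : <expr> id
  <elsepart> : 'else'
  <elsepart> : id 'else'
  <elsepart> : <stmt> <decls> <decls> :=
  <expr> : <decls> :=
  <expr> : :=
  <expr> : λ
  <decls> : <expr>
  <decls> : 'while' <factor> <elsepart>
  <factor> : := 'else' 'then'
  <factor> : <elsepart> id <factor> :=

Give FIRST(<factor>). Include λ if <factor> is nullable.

<factor> : := 'else' 'then' contributes {:=}.
From <factor> : <elsepart> id <factor> :=: add FIRST(<elsepart>) = { 'else', 'then', 'while', :=, id }.
Union: FIRST(<factor>) = { 'else', 'then', 'while', :=, id }.

{ 'else', 'then', 'while', :=, id }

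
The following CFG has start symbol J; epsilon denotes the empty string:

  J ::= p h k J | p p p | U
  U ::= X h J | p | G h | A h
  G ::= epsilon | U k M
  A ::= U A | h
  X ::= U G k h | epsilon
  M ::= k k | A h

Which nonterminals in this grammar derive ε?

Directly nullable (have an epsilon-production): G, X.
No other nonterminal has a production whose RHS symbols are all nullable.

{ G, X }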